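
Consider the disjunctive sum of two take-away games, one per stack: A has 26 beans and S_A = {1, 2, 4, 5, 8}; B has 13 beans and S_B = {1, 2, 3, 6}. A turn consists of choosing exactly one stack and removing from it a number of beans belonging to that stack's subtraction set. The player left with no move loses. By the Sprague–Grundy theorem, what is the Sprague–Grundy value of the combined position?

Stack A, S = {1, 2, 4, 5, 8}:
G(0) = 0
G(1) = mex{0} = 1
G(2) = mex{1,0} = 2
G(3) = mex{2,1} = 0
G(4) = mex{0,2,0} = 1
G(5) = mex{1,0,1,0} = 2
G(6) = mex{2,1,2,1} = 0
G(7) = mex{0,2,0,2} = 1
G(8) = mex{1,0,1,0,0} = 2
G(9) = mex{2,1,2,1,1} = 0
G(10) = mex{0,2,0,2,2} = 1
G(11) = mex{1,0,1,0,0} = 2
G(12) = mex{2,1,2,1,1} = 0
G(13) = mex{0,2,0,2,2} = 1
G(14) = mex{1,0,1,0,0} = 2
G(15) = mex{2,1,2,1,1} = 0
G(16) = mex{0,2,0,2,2} = 1
G(17) = mex{1,0,1,0,0} = 2
G(18) = mex{2,1,2,1,1} = 0
G(19) = mex{0,2,0,2,2} = 1
G(20) = mex{1,0,1,0,0} = 2
G(21) = mex{2,1,2,1,1} = 0
G(22) = mex{0,2,0,2,2} = 1
G(23) = mex{1,0,1,0,0} = 2
G(24) = mex{2,1,2,1,1} = 0
G(25) = mex{0,2,0,2,2} = 1
G(26) = mex{1,0,1,0,0} = 2
G_A(26) = 2.
Stack B, S = {1, 2, 3, 6}:
n :  0  1  2  3  4  5  6  7  8  9 10 11 12 13
G :  0  1  2  3  0  1  2  3  0  1  2  3  0  1
G_B(13) = 1.
Combined Grundy value = 2 ⊕ 1 = 3.

3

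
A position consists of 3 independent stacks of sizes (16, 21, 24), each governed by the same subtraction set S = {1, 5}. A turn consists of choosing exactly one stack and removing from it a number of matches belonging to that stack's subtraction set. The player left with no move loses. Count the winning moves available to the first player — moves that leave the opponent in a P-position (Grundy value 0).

All stacks use S = {1, 5}:
G(0) = 0
G(1) = mex{0} = 1
G(2) = mex{1} = 0
G(3) = mex{0} = 1
G(4) = mex{1} = 0
G(5) = mex{0,0} = 1
G(6) = mex{1,1} = 0
G(7) = mex{0,0} = 1
G(8) = mex{1,1} = 0
G(9) = mex{0,0} = 1
G(10) = mex{1,1} = 0
G(11) = mex{0,0} = 1
G(12) = mex{1,1} = 0
G(13) = mex{0,0} = 1
G(14) = mex{1,1} = 0
G(15) = mex{0,0} = 1
G(16) = mex{1,1} = 0
G(17) = mex{0,0} = 1
G(18) = mex{1,1} = 0
G(19) = mex{0,0} = 1
G(20) = mex{1,1} = 0
G(21) = mex{0,0} = 1
G(22) = mex{1,1} = 0
G(23) = mex{0,0} = 1
G(24) = mex{1,1} = 0
Stack A: G(16) = 0.
Stack B: G(21) = 1.
Stack C: G(24) = 0.
Combined Grundy value = 0 ⊕ 1 ⊕ 0 = 1.
A winning move leaves total XOR = 0, i.e. changes one component's Grundy value g to g ⊕ X where X is the current total.
Stack A: need g' = 0⊕1 = 1. Options: 16−1→G=1, 16−5→G=1. Hits: 2.
Stack B: need g' = 1⊕1 = 0. Options: 21−1→G=0, 21−5→G=0. Hits: 2.
Stack C: need g' = 0⊕1 = 1. Options: 24−1→G=1, 24−5→G=1. Hits: 2.

6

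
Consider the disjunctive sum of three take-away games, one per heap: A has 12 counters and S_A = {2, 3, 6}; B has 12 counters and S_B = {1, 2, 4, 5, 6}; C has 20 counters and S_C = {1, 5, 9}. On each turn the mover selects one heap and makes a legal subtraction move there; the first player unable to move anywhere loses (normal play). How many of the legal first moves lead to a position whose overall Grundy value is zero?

1

Heap A, S = {2, 3, 6}:
G(0) = 0
G(1) = mex{} = 0
G(2) = mex{0} = 1
G(3) = mex{0,0} = 1
G(4) = mex{1,0} = 2
G(5) = mex{1,1} = 0
G(6) = mex{2,1,0} = 3
G(7) = mex{0,2,0} = 1
G(8) = mex{3,0,1} = 2
G(9) = mex{1,3,1} = 0
G(10) = mex{2,1,2} = 0
G(11) = mex{0,2,0} = 1
G(12) = mex{0,0,3} = 1
G_A(12) = 1.
Heap B, S = {1, 2, 4, 5, 6}:
n :  0  1  2  3  4  5  6  7  8  9 10 11 12
G :  0  1  2  0  1  2  3  4  5  3  0  1  2
G_B(12) = 2.
Heap C, S = {1, 5, 9}:
n :  0  1  2  3  4  5  6  7  8  9 10 11 12 13 14 15 16 17 18 19 20
G :  0  1  0  1  0  1  0  1  0  1  0  1  0  1  0  1  0  1  0  1  0
G_C(20) = 0.
Combined Grundy value = 1 ⊕ 2 ⊕ 0 = 3.
A winning move leaves total XOR = 0, i.e. changes one component's Grundy value g to g ⊕ X where X is the current total.
Heap A: need g' = 1⊕3 = 2. Options: 12−2→G=0, 12−3→G=0, 12−6→G=3. Hits: 0.
Heap B: need g' = 2⊕3 = 1. Options: 12−1→G=1, 12−2→G=0, 12−4→G=5, 12−5→G=4, 12−6→G=3. Hits: 1.
Heap C: need g' = 0⊕3 = 3. Options: 20−1→G=1, 20−5→G=1, 20−9→G=1. Hits: 0.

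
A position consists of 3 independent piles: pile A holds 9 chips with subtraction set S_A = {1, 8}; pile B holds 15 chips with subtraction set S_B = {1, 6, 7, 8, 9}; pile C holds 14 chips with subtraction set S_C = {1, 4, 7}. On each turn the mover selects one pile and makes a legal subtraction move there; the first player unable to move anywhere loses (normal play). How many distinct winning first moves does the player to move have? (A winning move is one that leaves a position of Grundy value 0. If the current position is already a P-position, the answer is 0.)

0

Pile A, S = {1, 8}:
n : 0 1 2 3 4 5 6 7 8 9
G : 0 1 0 1 0 1 0 1 2 0
G_A(9) = 0.
Pile B, S = {1, 6, 7, 8, 9}:
G(0) = 0
G(1) = mex{0} = 1
G(2) = mex{1} = 0
G(3) = mex{0} = 1
G(4) = mex{1} = 0
G(5) = mex{0} = 1
G(6) = mex{1,0} = 2
G(7) = mex{2,1,0} = 3
G(8) = mex{3,0,1,0} = 2
G(9) = mex{2,1,0,1,0} = 3
G(10) = mex{3,0,1,0,1} = 2
G(11) = mex{2,1,0,1,0} = 3
G(12) = mex{3,2,1,0,1} = 4
G(13) = mex{4,3,2,1,0} = 5
G(14) = mex{5,2,3,2,1} = 0
G(15) = mex{0,3,2,3,2} = 1
G_B(15) = 1.
Pile C, S = {1, 4, 7}:
G(0) = 0
G(1) = mex{0} = 1
G(2) = mex{1} = 0
G(3) = mex{0} = 1
G(4) = mex{1,0} = 2
G(5) = mex{2,1} = 0
G(6) = mex{0,0} = 1
G(7) = mex{1,1,0} = 2
G(8) = mex{2,2,1} = 0
G(9) = mex{0,0,0} = 1
G(10) = mex{1,1,1} = 0
G(11) = mex{0,2,2} = 1
G(12) = mex{1,0,0} = 2
G(13) = mex{2,1,1} = 0
G(14) = mex{0,0,2} = 1
G_C(14) = 1.
Combined Grundy value = 0 ⊕ 1 ⊕ 1 = 0.
A winning move leaves total XOR = 0, i.e. changes one component's Grundy value g to g ⊕ X where X is the current total.
Pile A: target g' = 0⊕0 = 0, but every legal move changes the Grundy value (mex property), so 0 moves.
Pile B: target g' = 1⊕0 = 1, but every legal move changes the Grundy value (mex property), so 0 moves.
Pile C: target g' = 1⊕0 = 1, but every legal move changes the Grundy value (mex property), so 0 moves.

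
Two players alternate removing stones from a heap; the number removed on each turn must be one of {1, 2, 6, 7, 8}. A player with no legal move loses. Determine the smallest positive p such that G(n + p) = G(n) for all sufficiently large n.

12

n :  0  1  2  3  4  5  6  7  8  9 10 11 12 13 14 15 16 17 18 19 20 21 22 23 24 25
G :  0  1  2  0  1  2  3  4  5  3  4  5  0  1  2  0  1  2  3  4  5  3  4  5  0  1
G(n+12) = G(n) holds for n = 0,…,7 (a full window of length max(S) = 8), so the sequence is purely periodic with period 12.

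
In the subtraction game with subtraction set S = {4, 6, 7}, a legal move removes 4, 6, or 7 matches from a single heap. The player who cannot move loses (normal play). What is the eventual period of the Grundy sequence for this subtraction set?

G(0) = 0
G(1) = mex{} = 0
G(2) = mex{} = 0
G(3) = mex{} = 0
G(4) = mex{0} = 1
G(5) = mex{0} = 1
G(6) = mex{0,0} = 1
G(7) = mex{0,0,0} = 1
G(8) = mex{1,0,0} = 2
G(9) = mex{1,0,0} = 2
G(10) = mex{1,1,0} = 2
G(11) = mex{1,1,1} = 0
G(12) = mex{2,1,1} = 0
G(13) = mex{2,1,1} = 0
G(14) = mex{2,2,1} = 0
G(15) = mex{0,2,2} = 1
G(16) = mex{0,2,2} = 1
G(17) = mex{0,0,2} = 1
G(18) = mex{0,0,0} = 1
G(19) = mex{1,0,0} = 2
G(20) = mex{1,0,0} = 2
G(21) = mex{1,1,0} = 2
G(22) = mex{1,1,1} = 0
G(23) = mex{2,1,1} = 0
G(n+11) = G(n) holds for n = 0,…,6 (a full window of length max(S) = 7), so the sequence is purely periodic with period 11.

11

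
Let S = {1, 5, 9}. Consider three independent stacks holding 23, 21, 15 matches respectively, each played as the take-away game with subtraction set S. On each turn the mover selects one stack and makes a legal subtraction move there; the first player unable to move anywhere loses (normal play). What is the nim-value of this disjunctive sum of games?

1

All stacks use S = {1, 5, 9}:
n :  0  1  2  3  4  5  6  7  8  9 10 11 12 13 14 15 16 17 18 19 20 21 22 23
G :  0  1  0  1  0  1  0  1  0  1  0  1  0  1  0  1  0  1  0  1  0  1  0  1
Stack A: G(23) = 1.
Stack B: G(21) = 1.
Stack C: G(15) = 1.
Combined Grundy value = 1 ⊕ 1 ⊕ 1 = 1.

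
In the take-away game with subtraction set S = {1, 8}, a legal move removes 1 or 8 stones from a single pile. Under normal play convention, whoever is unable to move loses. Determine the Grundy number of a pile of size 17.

2

n :  0  1  2  3  4  5  6  7  8  9 10 11 12 13 14 15 16 17
G :  0  1  0  1  0  1  0  1  2  0  1  0  1  0  1  0  1  2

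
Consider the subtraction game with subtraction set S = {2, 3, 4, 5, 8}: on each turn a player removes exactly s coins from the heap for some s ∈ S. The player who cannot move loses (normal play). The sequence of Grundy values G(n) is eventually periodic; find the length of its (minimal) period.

G(0) = 0
G(1) = mex{} = 0
G(2) = mex{0} = 1
G(3) = mex{0,0} = 1
G(4) = mex{1,0,0} = 2
G(5) = mex{1,1,0,0} = 2
G(6) = mex{2,1,1,0} = 3
G(7) = mex{2,2,1,1} = 0
G(8) = mex{3,2,2,1,0} = 4
G(9) = mex{0,3,2,2,0} = 1
G(10) = mex{4,0,3,2,1} = 5
G(11) = mex{1,4,0,3,1} = 2
G(12) = mex{5,1,4,0,2} = 3
G(13) = mex{2,5,1,4,2} = 0
G(14) = mex{3,2,5,1,3} = 0
G(15) = mex{0,3,2,5,0} = 1
G(16) = mex{0,0,3,2,4} = 1
G(17) = mex{1,0,0,3,1} = 2
G(18) = mex{1,1,0,0,5} = 2
G(19) = mex{2,1,1,0,2} = 3
G(20) = mex{2,2,1,1,3} = 0
G(21) = mex{3,2,2,1,0} = 4
G(22) = mex{0,3,2,2,0} = 1
G(23) = mex{4,0,3,2,1} = 5
G(24) = mex{1,4,0,3,1} = 2
G(25) = mex{5,1,4,0,2} = 3
G(26) = mex{2,5,1,4,2} = 0
G(27) = mex{3,2,5,1,3} = 0
G(n+13) = G(n) holds for n = 0,…,7 (a full window of length max(S) = 8), so the sequence is purely periodic with period 13.

13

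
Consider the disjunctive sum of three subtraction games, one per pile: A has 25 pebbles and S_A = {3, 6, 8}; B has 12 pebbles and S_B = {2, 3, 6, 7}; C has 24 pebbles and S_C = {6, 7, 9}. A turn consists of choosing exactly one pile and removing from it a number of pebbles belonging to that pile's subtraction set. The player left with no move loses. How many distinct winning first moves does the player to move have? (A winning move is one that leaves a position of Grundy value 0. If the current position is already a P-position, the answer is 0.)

7

Pile A, S = {3, 6, 8}:
n :  0  1  2  3  4  5  6  7  8  9 10 11 12 13 14 15 16 17 18 19 20 21 22 23 24 25
G :  0  0  0  1  1  1  2  2  2  3  3  0  0  0  1  1  1  2  2  2  3  3  0  0  0  1
G_A(25) = 1.
Pile B, S = {2, 3, 6, 7}:
G(0) = 0
G(1) = mex{} = 0
G(2) = mex{0} = 1
G(3) = mex{0,0} = 1
G(4) = mex{1,0} = 2
G(5) = mex{1,1} = 0
G(6) = mex{2,1,0} = 3
G(7) = mex{0,2,0,0} = 1
G(8) = mex{3,0,1,0} = 2
G(9) = mex{1,3,1,1} = 0
G(10) = mex{2,1,2,1} = 0
G(11) = mex{0,2,0,2} = 1
G(12) = mex{0,0,3,0} = 1
G_B(12) = 1.
Pile C, S = {6, 7, 9}:
n :  0  1  2  3  4  5  6  7  8  9 10 11 12 13 14 15 16 17 18 19 20 21 22 23 24
G :  0  0  0  0  0  0  1  1  1  1  1  1  2  2  2  0  0  0  0  0  0  1  1  1  1
G_C(24) = 1.
Combined Grundy value = 1 ⊕ 1 ⊕ 1 = 1.
A winning move leaves total XOR = 0, i.e. changes one component's Grundy value g to g ⊕ X where X is the current total.
Pile A: need g' = 1⊕1 = 0. Options: 25−3→G=0, 25−6→G=2, 25−8→G=2. Hits: 1.
Pile B: need g' = 1⊕1 = 0. Options: 12−2→G=0, 12−3→G=0, 12−6→G=3, 12−7→G=0. Hits: 3.
Pile C: need g' = 1⊕1 = 0. Options: 24−6→G=0, 24−7→G=0, 24−9→G=0. Hits: 3.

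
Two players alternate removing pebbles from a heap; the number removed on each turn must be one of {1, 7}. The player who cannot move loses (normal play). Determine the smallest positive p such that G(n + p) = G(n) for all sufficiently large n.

2

G(0) = 0
G(1) = mex{0} = 1
G(2) = mex{1} = 0
G(3) = mex{0} = 1
G(4) = mex{1} = 0
G(5) = mex{0} = 1
G(6) = mex{1} = 0
G(7) = mex{0,0} = 1
G(8) = mex{1,1} = 0
G(9) = mex{0,0} = 1
G(10) = mex{1,1} = 0
G(11) = mex{0,0} = 1
G(12) = mex{1,1} = 0
G(13) = mex{0,0} = 1
G(14) = mex{1,1} = 0
G(n+2) = G(n) holds for n = 0,…,6 (a full window of length max(S) = 7), so the sequence is purely periodic with period 2.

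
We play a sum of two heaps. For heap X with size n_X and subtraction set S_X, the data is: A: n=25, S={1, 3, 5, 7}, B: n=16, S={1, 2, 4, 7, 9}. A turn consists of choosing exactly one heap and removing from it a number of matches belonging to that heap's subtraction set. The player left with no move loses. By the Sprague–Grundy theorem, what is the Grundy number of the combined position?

Heap A, S = {1, 3, 5, 7}:
G(0) = 0
G(1) = mex{0} = 1
G(2) = mex{1} = 0
G(3) = mex{0,0} = 1
G(4) = mex{1,1} = 0
G(5) = mex{0,0,0} = 1
G(6) = mex{1,1,1} = 0
G(7) = mex{0,0,0,0} = 1
G(8) = mex{1,1,1,1} = 0
G(9) = mex{0,0,0,0} = 1
G(10) = mex{1,1,1,1} = 0
G(11) = mex{0,0,0,0} = 1
G(12) = mex{1,1,1,1} = 0
G(13) = mex{0,0,0,0} = 1
G(14) = mex{1,1,1,1} = 0
G(15) = mex{0,0,0,0} = 1
G(16) = mex{1,1,1,1} = 0
G(17) = mex{0,0,0,0} = 1
G(18) = mex{1,1,1,1} = 0
G(19) = mex{0,0,0,0} = 1
G(20) = mex{1,1,1,1} = 0
G(21) = mex{0,0,0,0} = 1
G(22) = mex{1,1,1,1} = 0
G(23) = mex{0,0,0,0} = 1
G(24) = mex{1,1,1,1} = 0
G(25) = mex{0,0,0,0} = 1
G_A(25) = 1.
Heap B, S = {1, 2, 4, 7, 9}:
n :  0  1  2  3  4  5  6  7  8  9 10 11 12 13 14 15 16
G :  0  1  2  0  1  2  0  1  2  3  4  0  1  2  0  1  2
G_B(16) = 2.
Combined Grundy value = 1 ⊕ 2 = 3.

3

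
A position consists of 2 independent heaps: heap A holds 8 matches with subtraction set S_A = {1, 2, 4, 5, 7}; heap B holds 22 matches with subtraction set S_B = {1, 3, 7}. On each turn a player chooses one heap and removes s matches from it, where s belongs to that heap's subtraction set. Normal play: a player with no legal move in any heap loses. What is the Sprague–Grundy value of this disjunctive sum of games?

2

Heap A, S = {1, 2, 4, 5, 7}:
n : 0 1 2 3 4 5 6 7 8
G : 0 1 2 0 1 2 0 1 2
G_A(8) = 2.
Heap B, S = {1, 3, 7}:
n :  0  1  2  3  4  5  6  7  8  9 10 11 12 13 14 15 16 17 18 19 20 21 22
G :  0  1  0  1  0  1  0  1  0  1  0  1  0  1  0  1  0  1  0  1  0  1  0
G_B(22) = 0.
Combined Grundy value = 2 ⊕ 0 = 2.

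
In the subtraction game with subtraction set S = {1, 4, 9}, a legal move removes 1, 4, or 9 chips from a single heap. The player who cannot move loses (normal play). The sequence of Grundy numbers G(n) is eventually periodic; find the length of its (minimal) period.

5

n :  0  1  2  3  4  5  6  7  8  9 10 11 12 13 14 15
G :  0  1  0  1  2  0  1  0  1  2  0  1  0  1  2  0
G(n+5) = G(n) holds for n = 0,…,8 (a full window of length max(S) = 9), so the sequence is purely periodic with period 5.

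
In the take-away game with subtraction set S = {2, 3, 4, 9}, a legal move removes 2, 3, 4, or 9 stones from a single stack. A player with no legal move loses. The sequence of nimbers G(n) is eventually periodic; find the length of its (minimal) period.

6

n :  0  1  2  3  4  5  6  7  8  9 10 11 12 13 14 15 16
G :  0  0  1  1  2  2  0  0  1  1  2  2  0  0  1  1  2
G(n+6) = G(n) holds for n = 0,…,8 (a full window of length max(S) = 9), so the sequence is purely periodic with period 6.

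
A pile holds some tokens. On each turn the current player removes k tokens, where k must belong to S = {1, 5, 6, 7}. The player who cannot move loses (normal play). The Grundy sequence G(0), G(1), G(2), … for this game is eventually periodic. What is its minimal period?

G(0) = 0
G(1) = mex{0} = 1
G(2) = mex{1} = 0
G(3) = mex{0} = 1
G(4) = mex{1} = 0
G(5) = mex{0,0} = 1
G(6) = mex{1,1,0} = 2
G(7) = mex{2,0,1,0} = 3
G(8) = mex{3,1,0,1} = 2
G(9) = mex{2,0,1,0} = 3
G(10) = mex{3,1,0,1} = 2
G(11) = mex{2,2,1,0} = 3
G(12) = mex{3,3,2,1} = 0
G(13) = mex{0,2,3,2} = 1
G(14) = mex{1,3,2,3} = 0
G(15) = mex{0,2,3,2} = 1
G(16) = mex{1,3,2,3} = 0
G(17) = mex{0,0,3,2} = 1
G(18) = mex{1,1,0,3} = 2
G(19) = mex{2,0,1,0} = 3
G(20) = mex{3,1,0,1} = 2
G(21) = mex{2,0,1,0} = 3
G(22) = mex{3,1,0,1} = 2
G(23) = mex{2,2,1,0} = 3
G(24) = mex{3,3,2,1} = 0
G(25) = mex{0,2,3,2} = 1
G(n+12) = G(n) holds for n = 0,…,6 (a full window of length max(S) = 7), so the sequence is purely periodic with period 12.

12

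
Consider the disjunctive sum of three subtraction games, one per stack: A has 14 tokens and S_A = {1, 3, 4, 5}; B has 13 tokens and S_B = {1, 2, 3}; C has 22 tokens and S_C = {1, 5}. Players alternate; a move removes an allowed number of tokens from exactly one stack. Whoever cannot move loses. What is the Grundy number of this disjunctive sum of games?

Stack A, S = {1, 3, 4, 5}:
n :  0  1  2  3  4  5  6  7  8  9 10 11 12 13 14
G :  0  1  0  1  2  3  2  3  0  1  0  1  2  3  2
G_A(14) = 2.
Stack B, S = {1, 2, 3}:
n :  0  1  2  3  4  5  6  7  8  9 10 11 12 13
G :  0  1  2  3  0  1  2  3  0  1  2  3  0  1
G_B(13) = 1.
Stack C, S = {1, 5}:
n :  0  1  2  3  4  5  6  7  8  9 10 11 12 13 14 15 16 17 18 19 20 21 22
G :  0  1  0  1  0  1  0  1  0  1  0  1  0  1  0  1  0  1  0  1  0  1  0
G_C(22) = 0.
Combined Grundy value = 2 ⊕ 1 ⊕ 0 = 3.

3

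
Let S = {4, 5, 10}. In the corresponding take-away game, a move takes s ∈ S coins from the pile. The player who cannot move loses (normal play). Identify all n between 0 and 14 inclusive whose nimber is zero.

0, 1, 2, 3, 9

n :  0  1  2  3  4  5  6  7  8  9 10 11 12 13 14
G :  0  0  0  0  1  1  1  1  2  0  2  2  3  1  3
P-positions are exactly the n with G(n) = 0.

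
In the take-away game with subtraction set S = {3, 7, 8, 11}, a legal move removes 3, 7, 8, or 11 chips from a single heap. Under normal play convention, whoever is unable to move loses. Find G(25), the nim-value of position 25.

0

n :  0  1  2  3  4  5  6  7  8  9 10 11 12 13 14 15 16 17 18 19 20 21 22 23 24 25
G :  0  0  0  1  1  1  0  2  2  1  3  3  2  2  4  0  0  2  1  1  0  0  2  1  1  0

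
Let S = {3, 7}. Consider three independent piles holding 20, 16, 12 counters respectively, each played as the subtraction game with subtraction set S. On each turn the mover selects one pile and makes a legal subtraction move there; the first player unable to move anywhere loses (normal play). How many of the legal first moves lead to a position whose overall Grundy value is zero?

All piles use S = {3, 7}:
n :  0  1  2  3  4  5  6  7  8  9 10 11 12 13 14 15 16 17 18 19 20
G :  0  0  0  1  1  1  0  2  2  1  0  0  0  1  1  1  0  2  2  1  0
Pile A: G(20) = 0.
Pile B: G(16) = 0.
Pile C: G(12) = 0.
Combined Grundy value = 0 ⊕ 0 ⊕ 0 = 0.
A winning move leaves total XOR = 0, i.e. changes one component's Grundy value g to g ⊕ X where X is the current total.
Pile A: target g' = 0⊕0 = 0, but every legal move changes the Grundy value (mex property), so 0 moves.
Pile B: target g' = 0⊕0 = 0, but every legal move changes the Grundy value (mex property), so 0 moves.
Pile C: target g' = 0⊕0 = 0, but every legal move changes the Grundy value (mex property), so 0 moves.

0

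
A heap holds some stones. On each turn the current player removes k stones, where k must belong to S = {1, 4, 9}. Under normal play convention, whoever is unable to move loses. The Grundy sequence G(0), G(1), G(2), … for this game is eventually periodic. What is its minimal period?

n :  0  1  2  3  4  5  6  7  8  9 10 11 12 13 14 15
G :  0  1  0  1  2  0  1  0  1  2  0  1  0  1  2  0
G(n+5) = G(n) holds for n = 0,…,8 (a full window of length max(S) = 9), so the sequence is purely periodic with period 5.

5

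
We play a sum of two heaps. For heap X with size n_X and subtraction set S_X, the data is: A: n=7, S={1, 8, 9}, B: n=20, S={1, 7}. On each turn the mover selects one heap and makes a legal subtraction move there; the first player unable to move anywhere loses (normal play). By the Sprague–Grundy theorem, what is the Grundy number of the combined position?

Heap A, S = {1, 8, 9}:
G(0) = 0
G(1) = mex{0} = 1
G(2) = mex{1} = 0
G(3) = mex{0} = 1
G(4) = mex{1} = 0
G(5) = mex{0} = 1
G(6) = mex{1} = 0
G(7) = mex{0} = 1
G_A(7) = 1.
Heap B, S = {1, 7}:
n :  0  1  2  3  4  5  6  7  8  9 10 11 12 13 14 15 16 17 18 19 20
G :  0  1  0  1  0  1  0  1  0  1  0  1  0  1  0  1  0  1  0  1  0
G_B(20) = 0.
Combined Grundy value = 1 ⊕ 0 = 1.

1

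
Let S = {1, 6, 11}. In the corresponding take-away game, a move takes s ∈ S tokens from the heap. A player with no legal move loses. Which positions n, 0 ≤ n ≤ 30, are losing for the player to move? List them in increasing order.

0, 2, 4, 7, 9, 12, 14, 16, 19, 21, 24, 26, 28

G(0) = 0
G(1) = mex{0} = 1
G(2) = mex{1} = 0
G(3) = mex{0} = 1
G(4) = mex{1} = 0
G(5) = mex{0} = 1
G(6) = mex{1,0} = 2
G(7) = mex{2,1} = 0
G(8) = mex{0,0} = 1
G(9) = mex{1,1} = 0
G(10) = mex{0,0} = 1
G(11) = mex{1,1,0} = 2
G(12) = mex{2,2,1} = 0
G(13) = mex{0,0,0} = 1
G(14) = mex{1,1,1} = 0
G(15) = mex{0,0,0} = 1
G(16) = mex{1,1,1} = 0
G(17) = mex{0,2,2} = 1
G(18) = mex{1,0,0} = 2
G(19) = mex{2,1,1} = 0
G(20) = mex{0,0,0} = 1
G(21) = mex{1,1,1} = 0
G(22) = mex{0,0,2} = 1
G(23) = mex{1,1,0} = 2
G(24) = mex{2,2,1} = 0
G(25) = mex{0,0,0} = 1
G(26) = mex{1,1,1} = 0
G(27) = mex{0,0,0} = 1
G(28) = mex{1,1,1} = 0
G(29) = mex{0,2,2} = 1
G(30) = mex{1,0,0} = 2
P-positions are exactly the n with G(n) = 0.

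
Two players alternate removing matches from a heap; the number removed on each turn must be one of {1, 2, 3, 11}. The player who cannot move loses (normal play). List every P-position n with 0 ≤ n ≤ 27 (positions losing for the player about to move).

n :  0  1  2  3  4  5  6  7  8  9 10 11 12 13 14 15 16 17 18 19 20 21 22 23 24 25 26 27
G :  0  1  2  3  0  1  2  3  0  1  2  3  0  1  2  3  0  1  2  3  0  1  2  3  0  1  2  3
P-positions are exactly the n with G(n) = 0.

0, 4, 8, 12, 16, 20, 24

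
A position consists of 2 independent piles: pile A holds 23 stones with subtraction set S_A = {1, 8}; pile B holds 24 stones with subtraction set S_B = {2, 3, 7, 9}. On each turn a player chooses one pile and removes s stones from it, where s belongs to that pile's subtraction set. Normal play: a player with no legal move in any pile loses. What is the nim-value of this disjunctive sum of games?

Pile A, S = {1, 8}:
n :  0  1  2  3  4  5  6  7  8  9 10 11 12 13 14 15 16 17 18 19 20 21 22 23
G :  0  1  0  1  0  1  0  1  2  0  1  0  1  0  1  0  1  2  0  1  0  1  0  1
G_A(23) = 1.
Pile B, S = {2, 3, 7, 9}:
n :  0  1  2  3  4  5  6  7  8  9 10 11 12 13 14 15 16 17 18 19 20 21 22 23 24
G :  0  0  1  1  2  0  0  1  1  2  2  0  3  1  2  2  0  0  1  1  2  0  0  1  1
G_B(24) = 1.
Combined Grundy value = 1 ⊕ 1 = 0.

0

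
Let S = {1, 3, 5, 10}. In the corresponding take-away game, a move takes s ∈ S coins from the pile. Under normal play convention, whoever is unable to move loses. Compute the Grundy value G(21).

0

G(0) = 0
G(1) = mex{0} = 1
G(2) = mex{1} = 0
G(3) = mex{0,0} = 1
G(4) = mex{1,1} = 0
G(5) = mex{0,0,0} = 1
G(6) = mex{1,1,1} = 0
G(7) = mex{0,0,0} = 1
G(8) = mex{1,1,1} = 0
G(9) = mex{0,0,0} = 1
G(10) = mex{1,1,1,0} = 2
G(11) = mex{2,0,0,1} = 3
G(12) = mex{3,1,1,0} = 2
G(13) = mex{2,2,0,1} = 3
G(14) = mex{3,3,1,0} = 2
G(15) = mex{2,2,2,1} = 0
G(16) = mex{0,3,3,0} = 1
G(17) = mex{1,2,2,1} = 0
G(18) = mex{0,0,3,0} = 1
G(19) = mex{1,1,2,1} = 0
G(20) = mex{0,0,0,2} = 1
G(21) = mex{1,1,1,3} = 0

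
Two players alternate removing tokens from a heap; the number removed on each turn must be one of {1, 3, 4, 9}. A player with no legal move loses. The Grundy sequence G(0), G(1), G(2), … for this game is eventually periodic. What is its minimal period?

12

G(0) = 0
G(1) = mex{0} = 1
G(2) = mex{1} = 0
G(3) = mex{0,0} = 1
G(4) = mex{1,1,0} = 2
G(5) = mex{2,0,1} = 3
G(6) = mex{3,1,0} = 2
G(7) = mex{2,2,1} = 0
G(8) = mex{0,3,2} = 1
G(9) = mex{1,2,3,0} = 4
G(10) = mex{4,0,2,1} = 3
G(11) = mex{3,1,0,0} = 2
G(12) = mex{2,4,1,1} = 0
G(13) = mex{0,3,4,2} = 1
G(14) = mex{1,2,3,3} = 0
G(15) = mex{0,0,2,2} = 1
G(16) = mex{1,1,0,0} = 2
G(17) = mex{2,0,1,1} = 3
G(18) = mex{3,1,0,4} = 2
G(19) = mex{2,2,1,3} = 0
G(20) = mex{0,3,2,2} = 1
G(21) = mex{1,2,3,0} = 4
G(22) = mex{4,0,2,1} = 3
G(23) = mex{3,1,0,0} = 2
G(24) = mex{2,4,1,1} = 0
G(25) = mex{0,3,4,2} = 1
G(n+12) = G(n) holds for n = 0,…,8 (a full window of length max(S) = 9), so the sequence is purely periodic with period 12.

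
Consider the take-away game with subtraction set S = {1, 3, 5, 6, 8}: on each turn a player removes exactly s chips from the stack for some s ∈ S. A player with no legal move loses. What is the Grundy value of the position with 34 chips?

n :  0  1  2  3  4  5  6  7  8  9 10 11 12 13 14 15 16 17 18 19 20 21 22 23 24 25 26 27 28 29 30 31 32 33 34
G :  0  1  0  1  0  1  2  3  2  3  2  0  1  0  1  0  1  2  3  2  3  2  0  1  0  1  0  1  2  3  2  3  2  0  1

1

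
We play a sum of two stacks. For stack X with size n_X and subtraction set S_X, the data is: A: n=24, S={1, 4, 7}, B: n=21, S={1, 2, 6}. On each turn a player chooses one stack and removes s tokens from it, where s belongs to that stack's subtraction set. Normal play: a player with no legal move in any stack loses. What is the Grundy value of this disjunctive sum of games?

0

Stack A, S = {1, 4, 7}:
n :  0  1  2  3  4  5  6  7  8  9 10 11 12 13 14 15 16 17 18 19 20 21 22 23 24
G :  0  1  0  1  2  0  1  2  0  1  0  1  2  0  1  2  0  1  0  1  2  0  1  2  0
G_A(24) = 0.
Stack B, S = {1, 2, 6}:
G(0) = 0
G(1) = mex{0} = 1
G(2) = mex{1,0} = 2
G(3) = mex{2,1} = 0
G(4) = mex{0,2} = 1
G(5) = mex{1,0} = 2
G(6) = mex{2,1,0} = 3
G(7) = mex{3,2,1} = 0
G(8) = mex{0,3,2} = 1
G(9) = mex{1,0,0} = 2
G(10) = mex{2,1,1} = 0
G(11) = mex{0,2,2} = 1
G(12) = mex{1,0,3} = 2
G(13) = mex{2,1,0} = 3
G(14) = mex{3,2,1} = 0
G(15) = mex{0,3,2} = 1
G(16) = mex{1,0,0} = 2
G(17) = mex{2,1,1} = 0
G(18) = mex{0,2,2} = 1
G(19) = mex{1,0,3} = 2
G(20) = mex{2,1,0} = 3
G(21) = mex{3,2,1} = 0
G_B(21) = 0.
Combined Grundy value = 0 ⊕ 0 = 0.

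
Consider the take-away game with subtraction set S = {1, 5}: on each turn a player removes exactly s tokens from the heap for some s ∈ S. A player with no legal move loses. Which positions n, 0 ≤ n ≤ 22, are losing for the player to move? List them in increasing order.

n :  0  1  2  3  4  5  6  7  8  9 10 11 12 13 14 15 16 17 18 19 20 21 22
G :  0  1  0  1  0  1  0  1  0  1  0  1  0  1  0  1  0  1  0  1  0  1  0
P-positions are exactly the n with G(n) = 0.

0, 2, 4, 6, 8, 10, 12, 14, 16, 18, 20, 22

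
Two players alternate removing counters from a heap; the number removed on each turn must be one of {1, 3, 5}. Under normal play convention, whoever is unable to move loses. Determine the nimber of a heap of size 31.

1

n :  0  1  2  3  4  5  6  7  8  9 10 11 12 13 14 15 16 17 18 19 20 21 22 23 24 25 26 27 28 29 30 31
G :  0  1  0  1  0  1  0  1  0  1  0  1  0  1  0  1  0  1  0  1  0  1  0  1  0  1  0  1  0  1  0  1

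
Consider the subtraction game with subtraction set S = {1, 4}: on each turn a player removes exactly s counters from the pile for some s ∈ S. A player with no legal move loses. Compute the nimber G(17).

0

n :  0  1  2  3  4  5  6  7  8  9 10 11 12 13 14 15 16 17
G :  0  1  0  1  2  0  1  0  1  2  0  1  0  1  2  0  1  0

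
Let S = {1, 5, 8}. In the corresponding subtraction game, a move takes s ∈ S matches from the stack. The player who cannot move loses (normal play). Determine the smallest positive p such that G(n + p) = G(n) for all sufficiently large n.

13

n :  0  1  2  3  4  5  6  7  8  9 10 11 12 13 14 15 16 17 18 19 20 21 22 23 24 25 26 27
G :  0  1  0  1  0  1  0  1  2  3  2  3  2  0  1  0  1  0  1  0  1  2  3  2  3  2  0  1
G(n+13) = G(n) holds for n = 0,…,7 (a full window of length max(S) = 8), so the sequence is purely periodic with period 13.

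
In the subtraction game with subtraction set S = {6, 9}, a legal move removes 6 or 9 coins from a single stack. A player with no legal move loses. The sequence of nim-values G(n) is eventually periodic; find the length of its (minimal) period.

15

G(0) = 0
G(1) = mex{} = 0
G(2) = mex{} = 0
G(3) = mex{} = 0
G(4) = mex{} = 0
G(5) = mex{} = 0
G(6) = mex{0} = 1
G(7) = mex{0} = 1
G(8) = mex{0} = 1
G(9) = mex{0,0} = 1
G(10) = mex{0,0} = 1
G(11) = mex{0,0} = 1
G(12) = mex{1,0} = 2
G(13) = mex{1,0} = 2
G(14) = mex{1,0} = 2
G(15) = mex{1,1} = 0
G(16) = mex{1,1} = 0
G(17) = mex{1,1} = 0
G(18) = mex{2,1} = 0
G(19) = mex{2,1} = 0
G(20) = mex{2,1} = 0
G(21) = mex{0,2} = 1
G(22) = mex{0,2} = 1
G(23) = mex{0,2} = 1
G(24) = mex{0,0} = 1
G(25) = mex{0,0} = 1
G(26) = mex{0,0} = 1
G(27) = mex{1,0} = 2
G(28) = mex{1,0} = 2
G(29) = mex{1,0} = 2
G(30) = mex{1,1} = 0
G(31) = mex{1,1} = 0
G(n+15) = G(n) holds for n = 0,…,8 (a full window of length max(S) = 9), so the sequence is purely periodic with period 15.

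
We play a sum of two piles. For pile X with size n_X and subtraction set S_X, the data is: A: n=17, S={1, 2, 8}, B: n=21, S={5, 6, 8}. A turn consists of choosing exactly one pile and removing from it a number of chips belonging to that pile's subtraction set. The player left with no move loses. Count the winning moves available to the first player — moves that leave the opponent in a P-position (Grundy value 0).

Pile A, S = {1, 2, 8}:
n :  0  1  2  3  4  5  6  7  8  9 10 11 12 13 14 15 16 17
G :  0  1  2  0  1  2  0  1  2  0  1  2  0  1  2  0  1  2
G_A(17) = 2.
Pile B, S = {5, 6, 8}:
n :  0  1  2  3  4  5  6  7  8  9 10 11 12 13 14 15 16 17 18 19 20 21
G :  0  0  0  0  0  1  1  1  1  1  2  2  2  0  0  0  0  0  1  1  1  1
G_B(21) = 1.
Combined Grundy value = 2 ⊕ 1 = 3.
A winning move leaves total XOR = 0, i.e. changes one component's Grundy value g to g ⊕ X where X is the current total.
Pile A: need g' = 2⊕3 = 1. Options: 17−1→G=1, 17−2→G=0, 17−8→G=0. Hits: 1.
Pile B: need g' = 1⊕3 = 2. Options: 21−5→G=0, 21−6→G=0, 21−8→G=0. Hits: 0.

1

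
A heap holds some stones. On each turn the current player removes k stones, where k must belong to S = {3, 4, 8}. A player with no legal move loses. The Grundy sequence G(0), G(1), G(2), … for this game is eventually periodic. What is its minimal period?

12

n :  0  1  2  3  4  5  6  7  8  9 10 11 12 13 14 15 16 17 18 19 20 21 22 23 24 25
G :  0  0  0  1  1  1  2  0  2  3  1  3  0  0  0  1  1  1  2  0  2  3  1  3  0  0
G(n+12) = G(n) holds for n = 0,…,7 (a full window of length max(S) = 8), so the sequence is purely periodic with period 12.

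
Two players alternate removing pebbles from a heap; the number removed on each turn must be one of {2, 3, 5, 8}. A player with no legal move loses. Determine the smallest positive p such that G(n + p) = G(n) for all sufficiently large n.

17

n :  0  1  2  3  4  5  6  7  8  9 10 11 12 13 14 15 16 17 18 19 20 21 22 23 24 25 26 27 28 29 30 31 32 33 34 35 36 37 38 39 40 41 42 43 44 45 46 47 48
G :  0  0  1  1  2  2  3  0  4  1  3  0  4  1  2  2  3  0  0  1  1  2  3  3  0  2  1  4  0  3  1  2  2  3  0  0  1  1  2  3  3  0  2  1  4  0  3  1  2
From n = 13 onward G(n+17) = G(n); since this holds over max(S) = 8 consecutive positions the period is 17 (pre-period 13).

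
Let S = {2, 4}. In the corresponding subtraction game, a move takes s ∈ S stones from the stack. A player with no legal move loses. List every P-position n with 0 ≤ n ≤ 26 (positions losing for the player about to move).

n :  0  1  2  3  4  5  6  7  8  9 10 11 12 13 14 15 16 17 18 19 20 21 22 23 24 25 26
G :  0  0  1  1  2  2  0  0  1  1  2  2  0  0  1  1  2  2  0  0  1  1  2  2  0  0  1
P-positions are exactly the n with G(n) = 0.

0, 1, 6, 7, 12, 13, 18, 19, 24, 25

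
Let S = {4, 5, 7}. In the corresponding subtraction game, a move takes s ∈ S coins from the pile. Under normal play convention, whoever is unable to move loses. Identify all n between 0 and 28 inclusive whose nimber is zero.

n :  0  1  2  3  4  5  6  7  8  9 10 11 12 13 14 15 16 17 18 19 20 21 22 23 24 25 26 27 28
G :  0  0  0  0  1  1  1  1  2  2  2  0  0  0  0  1  1  1  1  2  2  2  0  0  0  0  1  1  1
P-positions are exactly the n with G(n) = 0.

0, 1, 2, 3, 11, 12, 13, 14, 22, 23, 24, 25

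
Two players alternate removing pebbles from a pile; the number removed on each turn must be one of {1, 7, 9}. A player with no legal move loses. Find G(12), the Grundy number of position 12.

0

G(0) = 0
G(1) = mex{0} = 1
G(2) = mex{1} = 0
G(3) = mex{0} = 1
G(4) = mex{1} = 0
G(5) = mex{0} = 1
G(6) = mex{1} = 0
G(7) = mex{0,0} = 1
G(8) = mex{1,1} = 0
G(9) = mex{0,0,0} = 1
G(10) = mex{1,1,1} = 0
G(11) = mex{0,0,0} = 1
G(12) = mex{1,1,1} = 0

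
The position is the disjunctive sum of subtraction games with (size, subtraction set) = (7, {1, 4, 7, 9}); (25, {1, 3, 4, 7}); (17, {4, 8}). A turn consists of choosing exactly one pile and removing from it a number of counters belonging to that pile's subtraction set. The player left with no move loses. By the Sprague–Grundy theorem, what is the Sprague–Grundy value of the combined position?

Pile A, S = {1, 4, 7, 9}:
G(0) = 0
G(1) = mex{0} = 1
G(2) = mex{1} = 0
G(3) = mex{0} = 1
G(4) = mex{1,0} = 2
G(5) = mex{2,1} = 0
G(6) = mex{0,0} = 1
G(7) = mex{1,1,0} = 2
G_A(7) = 2.
Pile B, S = {1, 3, 4, 7}:
G(0) = 0
G(1) = mex{0} = 1
G(2) = mex{1} = 0
G(3) = mex{0,0} = 1
G(4) = mex{1,1,0} = 2
G(5) = mex{2,0,1} = 3
G(6) = mex{3,1,0} = 2
G(7) = mex{2,2,1,0} = 3
G(8) = mex{3,3,2,1} = 0
G(9) = mex{0,2,3,0} = 1
G(10) = mex{1,3,2,1} = 0
G(11) = mex{0,0,3,2} = 1
G(12) = mex{1,1,0,3} = 2
G(13) = mex{2,0,1,2} = 3
G(14) = mex{3,1,0,3} = 2
G(15) = mex{2,2,1,0} = 3
G(16) = mex{3,3,2,1} = 0
G(17) = mex{0,2,3,0} = 1
G(18) = mex{1,3,2,1} = 0
G(19) = mex{0,0,3,2} = 1
G(20) = mex{1,1,0,3} = 2
G(21) = mex{2,0,1,2} = 3
G(22) = mex{3,1,0,3} = 2
G(23) = mex{2,2,1,0} = 3
G(24) = mex{3,3,2,1} = 0
G(25) = mex{0,2,3,0} = 1
G_B(25) = 1.
Pile C, S = {4, 8}:
n :  0  1  2  3  4  5  6  7  8  9 10 11 12 13 14 15 16 17
G :  0  0  0  0  1  1  1  1  2  2  2  2  0  0  0  0  1  1
G_C(17) = 1.
Combined Grundy value = 2 ⊕ 1 ⊕ 1 = 2.

2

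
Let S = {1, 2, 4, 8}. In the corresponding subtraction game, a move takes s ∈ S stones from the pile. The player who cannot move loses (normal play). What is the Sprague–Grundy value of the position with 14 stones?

n :  0  1  2  3  4  5  6  7  8  9 10 11 12 13 14
G :  0  1  2  0  1  2  0  1  2  0  1  2  0  1  2

2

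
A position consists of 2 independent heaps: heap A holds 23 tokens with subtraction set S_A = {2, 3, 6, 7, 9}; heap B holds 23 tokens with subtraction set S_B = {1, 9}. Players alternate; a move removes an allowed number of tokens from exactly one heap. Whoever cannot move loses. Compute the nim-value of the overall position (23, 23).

2

Heap A, S = {2, 3, 6, 7, 9}:
n :  0  1  2  3  4  5  6  7  8  9 10 11 12 13 14 15 16 17 18 19 20 21 22 23
G :  0  0  1  1  2  0  3  1  2  2  3  3  4  0  5  1  4  0  0  1  1  2  2  3
G_A(23) = 3.
Heap B, S = {1, 9}:
G(0) = 0
G(1) = mex{0} = 1
G(2) = mex{1} = 0
G(3) = mex{0} = 1
G(4) = mex{1} = 0
G(5) = mex{0} = 1
G(6) = mex{1} = 0
G(7) = mex{0} = 1
G(8) = mex{1} = 0
G(9) = mex{0,0} = 1
G(10) = mex{1,1} = 0
G(11) = mex{0,0} = 1
G(12) = mex{1,1} = 0
G(13) = mex{0,0} = 1
G(14) = mex{1,1} = 0
G(15) = mex{0,0} = 1
G(16) = mex{1,1} = 0
G(17) = mex{0,0} = 1
G(18) = mex{1,1} = 0
G(19) = mex{0,0} = 1
G(20) = mex{1,1} = 0
G(21) = mex{0,0} = 1
G(22) = mex{1,1} = 0
G(23) = mex{0,0} = 1
G_B(23) = 1.
Combined Grundy value = 3 ⊕ 1 = 2.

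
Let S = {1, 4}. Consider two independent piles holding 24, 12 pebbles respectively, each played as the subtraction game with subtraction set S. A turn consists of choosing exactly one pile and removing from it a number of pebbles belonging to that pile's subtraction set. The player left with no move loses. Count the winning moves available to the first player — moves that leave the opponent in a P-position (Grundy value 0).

All piles use S = {1, 4}:
n :  0  1  2  3  4  5  6  7  8  9 10 11 12 13 14 15 16 17 18 19 20 21 22 23 24
G :  0  1  0  1  2  0  1  0  1  2  0  1  0  1  2  0  1  0  1  2  0  1  0  1  2
Pile A: G(24) = 2.
Pile B: G(12) = 0.
Combined Grundy value = 2 ⊕ 0 = 2.
A winning move leaves total XOR = 0, i.e. changes one component's Grundy value g to g ⊕ X where X is the current total.
Pile A: need g' = 2⊕2 = 0. Options: 24−1→G=1, 24−4→G=0. Hits: 1.
Pile B: need g' = 0⊕2 = 2. Options: 12−1→G=1, 12−4→G=1. Hits: 0.

1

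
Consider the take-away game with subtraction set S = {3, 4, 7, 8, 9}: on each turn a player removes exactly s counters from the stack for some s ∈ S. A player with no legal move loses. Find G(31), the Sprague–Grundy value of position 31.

n :  0  1  2  3  4  5  6  7  8  9 10 11 12 13 14 15 16 17 18 19 20 21 22 23 24 25 26 27 28 29 30 31
G :  0  0  0  1  1  1  2  2  2  3  3  3  0  0  0  1  1  1  2  2  2  3  3  3  0  0  0  1  1  1  2  2

2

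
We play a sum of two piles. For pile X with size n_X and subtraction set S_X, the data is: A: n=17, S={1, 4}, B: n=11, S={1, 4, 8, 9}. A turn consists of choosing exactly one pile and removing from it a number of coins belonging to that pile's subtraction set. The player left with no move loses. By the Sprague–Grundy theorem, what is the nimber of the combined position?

Pile A, S = {1, 4}:
G(0) = 0
G(1) = mex{0} = 1
G(2) = mex{1} = 0
G(3) = mex{0} = 1
G(4) = mex{1,0} = 2
G(5) = mex{2,1} = 0
G(6) = mex{0,0} = 1
G(7) = mex{1,1} = 0
G(8) = mex{0,2} = 1
G(9) = mex{1,0} = 2
G(10) = mex{2,1} = 0
G(11) = mex{0,0} = 1
G(12) = mex{1,1} = 0
G(13) = mex{0,2} = 1
G(14) = mex{1,0} = 2
G(15) = mex{2,1} = 0
G(16) = mex{0,0} = 1
G(17) = mex{1,1} = 0
G_A(17) = 0.
Pile B, S = {1, 4, 8, 9}:
n :  0  1  2  3  4  5  6  7  8  9 10 11
G :  0  1  0  1  2  0  1  0  1  2  3  2
G_B(11) = 2.
Combined Grundy value = 0 ⊕ 2 = 2.

2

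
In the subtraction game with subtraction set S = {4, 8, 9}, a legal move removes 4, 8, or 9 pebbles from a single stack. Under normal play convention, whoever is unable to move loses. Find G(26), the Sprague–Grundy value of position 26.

0

n :  0  1  2  3  4  5  6  7  8  9 10 11 12 13 14 15 16 17 18 19 20 21 22 23 24 25 26
G :  0  0  0  0  1  1  1  1  2  2  2  2  3  0  0  0  0  1  1  1  1  2  2  2  2  3  0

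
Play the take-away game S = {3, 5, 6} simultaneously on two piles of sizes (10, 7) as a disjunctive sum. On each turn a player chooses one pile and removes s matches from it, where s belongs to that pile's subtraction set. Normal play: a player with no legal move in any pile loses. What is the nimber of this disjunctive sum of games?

2

All piles use S = {3, 5, 6}:
n :  0  1  2  3  4  5  6  7  8  9 10
G :  0  0  0  1  1  1  2  2  2  0  0
Pile A: G(10) = 0.
Pile B: G(7) = 2.
Combined Grundy value = 0 ⊕ 2 = 2.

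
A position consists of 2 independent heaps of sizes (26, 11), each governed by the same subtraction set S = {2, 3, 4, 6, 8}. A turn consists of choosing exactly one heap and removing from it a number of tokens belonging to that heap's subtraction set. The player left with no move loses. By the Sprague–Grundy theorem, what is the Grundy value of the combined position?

3

All heaps use S = {2, 3, 4, 6, 8}:
G(0) = 0
G(1) = mex{} = 0
G(2) = mex{0} = 1
G(3) = mex{0,0} = 1
G(4) = mex{1,0,0} = 2
G(5) = mex{1,1,0} = 2
G(6) = mex{2,1,1,0} = 3
G(7) = mex{2,2,1,0} = 3
G(8) = mex{3,2,2,1,0} = 4
G(9) = mex{3,3,2,1,0} = 4
G(10) = mex{4,3,3,2,1} = 0
G(11) = mex{4,4,3,2,1} = 0
G(12) = mex{0,4,4,3,2} = 1
G(13) = mex{0,0,4,3,2} = 1
G(14) = mex{1,0,0,4,3} = 2
G(15) = mex{1,1,0,4,3} = 2
G(16) = mex{2,1,1,0,4} = 3
G(17) = mex{2,2,1,0,4} = 3
G(18) = mex{3,2,2,1,0} = 4
G(19) = mex{3,3,2,1,0} = 4
G(20) = mex{4,3,3,2,1} = 0
G(21) = mex{4,4,3,2,1} = 0
G(22) = mex{0,4,4,3,2} = 1
G(23) = mex{0,0,4,3,2} = 1
G(24) = mex{1,0,0,4,3} = 2
G(25) = mex{1,1,0,4,3} = 2
G(26) = mex{2,1,1,0,4} = 3
Heap A: G(26) = 3.
Heap B: G(11) = 0.
Combined Grundy value = 3 ⊕ 0 = 3.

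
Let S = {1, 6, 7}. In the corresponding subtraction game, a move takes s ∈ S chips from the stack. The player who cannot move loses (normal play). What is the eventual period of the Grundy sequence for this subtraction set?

12

G(0) = 0
G(1) = mex{0} = 1
G(2) = mex{1} = 0
G(3) = mex{0} = 1
G(4) = mex{1} = 0
G(5) = mex{0} = 1
G(6) = mex{1,0} = 2
G(7) = mex{2,1,0} = 3
G(8) = mex{3,0,1} = 2
G(9) = mex{2,1,0} = 3
G(10) = mex{3,0,1} = 2
G(11) = mex{2,1,0} = 3
G(12) = mex{3,2,1} = 0
G(13) = mex{0,3,2} = 1
G(14) = mex{1,2,3} = 0
G(15) = mex{0,3,2} = 1
G(16) = mex{1,2,3} = 0
G(17) = mex{0,3,2} = 1
G(18) = mex{1,0,3} = 2
G(19) = mex{2,1,0} = 3
G(20) = mex{3,0,1} = 2
G(21) = mex{2,1,0} = 3
G(22) = mex{3,0,1} = 2
G(23) = mex{2,1,0} = 3
G(24) = mex{3,2,1} = 0
G(25) = mex{0,3,2} = 1
G(n+12) = G(n) holds for n = 0,…,6 (a full window of length max(S) = 7), so the sequence is purely periodic with period 12.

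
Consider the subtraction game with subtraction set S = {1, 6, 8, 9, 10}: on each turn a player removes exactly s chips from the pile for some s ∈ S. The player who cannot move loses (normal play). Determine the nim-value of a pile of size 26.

n :  0  1  2  3  4  5  6  7  8  9 10 11 12 13 14 15 16 17 18 19 20 21 22 23 24 25 26
G :  0  1  0  1  0  1  2  0  1  2  3  2  3  2  3  4  5  3  0  1  0  1  0  1  2  0  1

1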